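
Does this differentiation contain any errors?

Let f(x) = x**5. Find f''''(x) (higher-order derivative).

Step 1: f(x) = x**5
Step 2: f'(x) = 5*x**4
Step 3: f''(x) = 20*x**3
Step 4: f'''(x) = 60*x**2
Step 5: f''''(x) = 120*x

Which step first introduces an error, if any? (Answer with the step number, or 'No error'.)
No error

All steps in this derivation are correct.
The final answer f''''(x) = 120*x is valid.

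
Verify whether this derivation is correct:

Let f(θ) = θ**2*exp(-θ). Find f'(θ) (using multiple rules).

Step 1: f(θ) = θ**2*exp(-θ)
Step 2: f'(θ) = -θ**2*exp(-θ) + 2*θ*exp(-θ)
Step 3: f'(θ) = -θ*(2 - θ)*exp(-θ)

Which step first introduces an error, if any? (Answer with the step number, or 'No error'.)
Step 3

Step 3 is incorrect due to a sign flip.
The step shows: -θ*(2 - θ)*exp(-θ)
The correct value should be: θ*(2 - θ)*exp(-θ)

Explanation: The sign of the whole expression was flipped: the term θ*(2 - θ)*exp(-θ) was incorrectly written as -θ*(2 - θ)*exp(-θ)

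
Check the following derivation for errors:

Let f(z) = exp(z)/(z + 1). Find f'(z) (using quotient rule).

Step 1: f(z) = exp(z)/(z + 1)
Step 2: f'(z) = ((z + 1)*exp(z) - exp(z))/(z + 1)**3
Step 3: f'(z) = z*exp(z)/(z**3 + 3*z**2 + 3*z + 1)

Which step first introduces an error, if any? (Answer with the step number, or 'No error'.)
Step 2

Step 2 is incorrect due to a wrong exponent.
The step shows: ((z + 1)*exp(z) - exp(z))/(z + 1)**3
The correct value should be: ((z + 1)*exp(z) - exp(z))/(z + 1)**2

Explanation: The exponent -2 on z + 1 was incorrectly written as -3: the term ((z + 1)*exp(z) - exp(z))/(z + 1)**2 was incorrectly written as ((z + 1)*exp(z) - exp(z))/(z + 1)**3
The later steps are derived from this incorrect expression, so the error originates in Step 2.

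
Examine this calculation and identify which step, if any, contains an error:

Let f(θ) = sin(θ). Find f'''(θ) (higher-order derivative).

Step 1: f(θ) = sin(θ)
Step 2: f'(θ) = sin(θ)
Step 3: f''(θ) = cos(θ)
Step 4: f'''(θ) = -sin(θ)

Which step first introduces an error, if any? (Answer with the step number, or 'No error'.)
Step 2

Step 2 is incorrect due to a wrong trig function.
The step shows: sin(θ)
The correct value should be: cos(θ)

Explanation: cos(θ) was incorrectly written as sin(θ): the term cos(θ) was incorrectly written as sin(θ)
The later steps are derived from this incorrect expression, so the error originates in Step 2.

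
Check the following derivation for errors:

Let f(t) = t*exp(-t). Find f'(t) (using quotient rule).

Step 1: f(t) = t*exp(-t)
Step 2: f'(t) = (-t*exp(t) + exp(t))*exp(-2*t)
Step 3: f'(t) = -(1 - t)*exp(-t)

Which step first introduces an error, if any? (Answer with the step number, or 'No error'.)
Step 3

Step 3 is incorrect due to a sign flip.
The step shows: -(1 - t)*exp(-t)
The correct value should be: (1 - t)*exp(-t)

Explanation: The sign of the whole expression was flipped: the term (1 - t)*exp(-t) was incorrectly written as -(1 - t)*exp(-t)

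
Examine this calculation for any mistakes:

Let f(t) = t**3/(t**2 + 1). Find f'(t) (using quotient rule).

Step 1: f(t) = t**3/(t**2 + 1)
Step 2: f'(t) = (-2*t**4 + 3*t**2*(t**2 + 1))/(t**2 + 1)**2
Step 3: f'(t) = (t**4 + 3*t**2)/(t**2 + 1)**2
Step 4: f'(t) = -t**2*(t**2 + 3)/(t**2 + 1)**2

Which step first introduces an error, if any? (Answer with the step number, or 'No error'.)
Step 4

Step 4 is incorrect due to a sign flip.
The step shows: -t**2*(t**2 + 3)/(t**2 + 1)**2
The correct value should be: t**2*(t**2 + 3)/(t**2 + 1)**2

Explanation: The sign of the whole expression was flipped: the term t**2*(t**2 + 3)/(t**2 + 1)**2 was incorrectly written as -t**2*(t**2 + 3)/(t**2 + 1)**2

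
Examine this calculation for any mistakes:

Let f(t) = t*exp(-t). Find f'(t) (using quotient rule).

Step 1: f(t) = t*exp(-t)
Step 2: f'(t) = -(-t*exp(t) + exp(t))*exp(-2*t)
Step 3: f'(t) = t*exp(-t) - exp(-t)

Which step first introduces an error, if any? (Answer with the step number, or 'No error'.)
Step 2

Step 2 is incorrect due to a sign flip.
The step shows: -(-t*exp(t) + exp(t))*exp(-2*t)
The correct value should be: (-t*exp(t) + exp(t))*exp(-2*t)

Explanation: The sign of the whole expression was flipped: the term (-t*exp(t) + exp(t))*exp(-2*t) was incorrectly written as -(-t*exp(t) + exp(t))*exp(-2*t)
The later steps are derived from this incorrect expression, so the error originates in Step 2.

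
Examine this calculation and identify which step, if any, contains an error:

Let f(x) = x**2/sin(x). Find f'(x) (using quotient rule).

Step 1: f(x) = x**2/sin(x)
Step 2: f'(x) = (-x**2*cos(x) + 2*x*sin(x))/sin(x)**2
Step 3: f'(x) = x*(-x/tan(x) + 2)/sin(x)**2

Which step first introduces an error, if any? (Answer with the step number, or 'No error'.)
Step 3

Step 3 is incorrect due to a wrong exponent.
The step shows: x*(-x/tan(x) + 2)/sin(x)**2
The correct value should be: x*(-x/tan(x) + 2)/sin(x)

Explanation: The exponent -1 on sin(x) was incorrectly written as -2: the term x*(-x/tan(x) + 2)/sin(x) was incorrectly written as x*(-x/tan(x) + 2)/sin(x)**2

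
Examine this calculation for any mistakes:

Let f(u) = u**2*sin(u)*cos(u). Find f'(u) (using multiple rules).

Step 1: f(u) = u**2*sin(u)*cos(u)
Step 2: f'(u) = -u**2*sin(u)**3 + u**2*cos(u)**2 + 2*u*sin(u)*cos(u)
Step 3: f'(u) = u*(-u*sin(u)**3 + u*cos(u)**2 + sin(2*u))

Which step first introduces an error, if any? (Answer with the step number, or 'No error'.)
Step 2

Step 2 is incorrect due to a wrong exponent.
The step shows: -u**2*sin(u)**3 + u**2*cos(u)**2 + 2*u*sin(u)*cos(u)
The correct value should be: -u**2*sin(u)**2 + u**2*cos(u)**2 + 2*u*sin(u)*cos(u)

Explanation: The exponent 2 on sin(u) was incorrectly written as 3: the term -u**2*sin(u)**2 was incorrectly written as -u**2*sin(u)**3
The later steps are derived from this incorrect expression, so the error originates in Step 2.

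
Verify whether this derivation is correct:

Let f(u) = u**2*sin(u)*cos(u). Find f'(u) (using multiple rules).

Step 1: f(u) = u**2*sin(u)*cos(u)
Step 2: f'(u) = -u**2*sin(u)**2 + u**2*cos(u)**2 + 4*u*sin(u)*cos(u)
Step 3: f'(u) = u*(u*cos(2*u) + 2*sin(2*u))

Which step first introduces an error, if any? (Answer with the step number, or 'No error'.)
Step 2

Step 2 is incorrect due to a wrong coefficient.
The step shows: -u**2*sin(u)**2 + u**2*cos(u)**2 + 4*u*sin(u)*cos(u)
The correct value should be: -u**2*sin(u)**2 + u**2*cos(u)**2 + 2*u*sin(u)*cos(u)

Explanation: The coefficient 2 was incorrectly written as 4: the term 2*u*sin(u)*cos(u) was incorrectly written as 4*u*sin(u)*cos(u)
The later steps are derived from this incorrect expression, so the error originates in Step 2.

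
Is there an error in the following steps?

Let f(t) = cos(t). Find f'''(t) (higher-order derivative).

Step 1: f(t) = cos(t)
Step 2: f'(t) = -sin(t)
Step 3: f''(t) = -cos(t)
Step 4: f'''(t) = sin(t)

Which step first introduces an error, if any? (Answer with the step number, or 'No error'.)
No error

All steps in this derivation are correct.
The final answer f'''(t) = sin(t) is valid.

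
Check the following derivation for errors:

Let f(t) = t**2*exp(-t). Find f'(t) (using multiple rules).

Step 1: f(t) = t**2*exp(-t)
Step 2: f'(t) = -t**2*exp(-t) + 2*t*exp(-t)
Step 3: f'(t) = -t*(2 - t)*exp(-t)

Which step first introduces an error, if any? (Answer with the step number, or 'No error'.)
Step 3

Step 3 is incorrect due to a sign flip.
The step shows: -t*(2 - t)*exp(-t)
The correct value should be: t*(2 - t)*exp(-t)

Explanation: The sign of the whole expression was flipped: the term t*(2 - t)*exp(-t) was incorrectly written as -t*(2 - t)*exp(-t)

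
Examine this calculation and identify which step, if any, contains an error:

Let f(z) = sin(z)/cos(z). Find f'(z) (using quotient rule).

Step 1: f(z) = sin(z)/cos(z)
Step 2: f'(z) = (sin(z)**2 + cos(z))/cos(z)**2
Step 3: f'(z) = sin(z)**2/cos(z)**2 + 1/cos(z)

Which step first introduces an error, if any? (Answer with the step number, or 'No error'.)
Step 2

Step 2 is incorrect due to a wrong exponent.
The step shows: (sin(z)**2 + cos(z))/cos(z)**2
The correct value should be: (sin(z)**2 + cos(z)**2)/cos(z)**2

Explanation: The exponent 2 on cos(z) was incorrectly written as 1: the term (sin(z)**2 + cos(z)**2)/cos(z)**2 was incorrectly written as (sin(z)**2 + cos(z))/cos(z)**2
The later steps are derived from this incorrect expression, so the error originates in Step 2.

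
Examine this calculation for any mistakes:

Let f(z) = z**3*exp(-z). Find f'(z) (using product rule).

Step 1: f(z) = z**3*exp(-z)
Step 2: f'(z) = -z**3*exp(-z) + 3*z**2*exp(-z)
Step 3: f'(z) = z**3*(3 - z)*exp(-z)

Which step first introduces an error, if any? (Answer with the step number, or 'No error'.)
Step 3

Step 3 is incorrect due to a wrong exponent.
The step shows: z**3*(3 - z)*exp(-z)
The correct value should be: z**2*(3 - z)*exp(-z)

Explanation: The exponent 2 on z was incorrectly written as 3: the term z**2*(3 - z)*exp(-z) was incorrectly written as z**3*(3 - z)*exp(-z)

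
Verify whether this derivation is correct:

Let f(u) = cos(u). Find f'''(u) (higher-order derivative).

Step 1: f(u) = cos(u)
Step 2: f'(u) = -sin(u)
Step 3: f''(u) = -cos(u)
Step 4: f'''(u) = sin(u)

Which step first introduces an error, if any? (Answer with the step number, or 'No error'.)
No error

All steps in this derivation are correct.
The final answer f'''(u) = sin(u) is valid.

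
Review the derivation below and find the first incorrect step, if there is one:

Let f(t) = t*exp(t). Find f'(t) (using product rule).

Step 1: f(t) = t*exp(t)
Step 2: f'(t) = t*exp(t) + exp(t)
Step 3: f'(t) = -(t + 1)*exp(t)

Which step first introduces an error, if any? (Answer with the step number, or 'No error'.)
Step 3

Step 3 is incorrect due to a sign flip.
The step shows: -(t + 1)*exp(t)
The correct value should be: (t + 1)*exp(t)

Explanation: The sign of the whole expression was flipped: the term (t + 1)*exp(t) was incorrectly written as -(t + 1)*exp(t)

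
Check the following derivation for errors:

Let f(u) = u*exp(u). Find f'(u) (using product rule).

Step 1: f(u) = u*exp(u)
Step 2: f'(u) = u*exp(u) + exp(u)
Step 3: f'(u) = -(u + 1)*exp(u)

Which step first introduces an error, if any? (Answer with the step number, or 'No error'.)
Step 3

Step 3 is incorrect due to a sign flip.
The step shows: -(u + 1)*exp(u)
The correct value should be: (u + 1)*exp(u)

Explanation: The sign of the whole expression was flipped: the term (u + 1)*exp(u) was incorrectly written as -(u + 1)*exp(u)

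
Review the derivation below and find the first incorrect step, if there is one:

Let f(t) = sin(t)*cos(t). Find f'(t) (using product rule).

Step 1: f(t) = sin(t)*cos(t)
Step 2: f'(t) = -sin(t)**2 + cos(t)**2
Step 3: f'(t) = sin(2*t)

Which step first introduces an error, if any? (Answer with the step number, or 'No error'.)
Step 3

Step 3 is incorrect due to a wrong trig function.
The step shows: sin(2*t)
The correct value should be: cos(2*t)

Explanation: cos(2*t) was incorrectly written as sin(2*t): the term cos(2*t) was incorrectly written as sin(2*t)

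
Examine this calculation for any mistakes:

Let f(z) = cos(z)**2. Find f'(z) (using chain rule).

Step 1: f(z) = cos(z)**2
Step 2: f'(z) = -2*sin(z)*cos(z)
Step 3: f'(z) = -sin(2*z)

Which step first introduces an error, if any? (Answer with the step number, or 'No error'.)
No error

All steps in this derivation are correct.
The final answer f'(z) = -sin(2*z) is valid.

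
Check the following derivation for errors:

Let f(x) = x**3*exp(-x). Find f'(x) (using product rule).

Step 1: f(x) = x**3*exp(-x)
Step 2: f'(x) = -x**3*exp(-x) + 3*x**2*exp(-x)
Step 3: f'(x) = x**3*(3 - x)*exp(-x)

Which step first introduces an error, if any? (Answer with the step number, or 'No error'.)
Step 3

Step 3 is incorrect due to a wrong exponent.
The step shows: x**3*(3 - x)*exp(-x)
The correct value should be: x**2*(3 - x)*exp(-x)

Explanation: The exponent 2 on x was incorrectly written as 3: the term x**2*(3 - x)*exp(-x) was incorrectly written as x**3*(3 - x)*exp(-x)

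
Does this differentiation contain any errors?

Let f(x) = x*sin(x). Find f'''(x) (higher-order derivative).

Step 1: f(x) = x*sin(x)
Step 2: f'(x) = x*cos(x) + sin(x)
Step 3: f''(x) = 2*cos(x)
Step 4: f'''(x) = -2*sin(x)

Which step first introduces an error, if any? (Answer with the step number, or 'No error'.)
Step 3

Step 3 is incorrect due to a dropped term.
The step shows: 2*cos(x)
The correct value should be: -x*sin(x) + 2*cos(x)

Explanation: A term was dropped: the term -x*sin(x) was incorrectly omitted
The later steps are derived from this incorrect expression, so the error originates in Step 3.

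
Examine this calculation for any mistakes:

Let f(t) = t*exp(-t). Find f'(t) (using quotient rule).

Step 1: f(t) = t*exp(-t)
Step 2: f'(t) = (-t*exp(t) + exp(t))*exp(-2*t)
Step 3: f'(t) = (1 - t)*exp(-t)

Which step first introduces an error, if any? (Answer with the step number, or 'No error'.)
No error

All steps in this derivation are correct.
The final answer f'(t) = (1 - t)*exp(-t) is valid.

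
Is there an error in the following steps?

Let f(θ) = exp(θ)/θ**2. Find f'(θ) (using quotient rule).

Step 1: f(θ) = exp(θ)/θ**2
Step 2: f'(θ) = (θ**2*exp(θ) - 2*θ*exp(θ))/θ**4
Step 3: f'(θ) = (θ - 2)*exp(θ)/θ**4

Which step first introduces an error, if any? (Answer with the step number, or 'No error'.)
Step 3

Step 3 is incorrect due to a wrong exponent.
The step shows: (θ - 2)*exp(θ)/θ**4
The correct value should be: (θ - 2)*exp(θ)/θ**3

Explanation: The exponent -3 on θ was incorrectly written as -4: the term (θ - 2)*exp(θ)/θ**3 was incorrectly written as (θ - 2)*exp(θ)/θ**4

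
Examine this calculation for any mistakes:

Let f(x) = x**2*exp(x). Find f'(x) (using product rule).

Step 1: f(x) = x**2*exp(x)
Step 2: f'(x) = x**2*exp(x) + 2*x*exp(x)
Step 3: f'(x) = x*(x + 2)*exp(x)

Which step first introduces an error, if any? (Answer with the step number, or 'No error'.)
No error

All steps in this derivation are correct.
The final answer f'(x) = x*(x + 2)*exp(x) is valid.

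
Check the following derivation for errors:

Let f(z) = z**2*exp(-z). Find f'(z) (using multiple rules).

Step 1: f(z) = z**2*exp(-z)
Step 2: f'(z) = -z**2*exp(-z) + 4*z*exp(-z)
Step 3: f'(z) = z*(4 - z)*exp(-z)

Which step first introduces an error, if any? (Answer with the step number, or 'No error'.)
Step 2

Step 2 is incorrect due to a wrong coefficient.
The step shows: -z**2*exp(-z) + 4*z*exp(-z)
The correct value should be: -z**2*exp(-z) + 2*z*exp(-z)

Explanation: The coefficient 2 was incorrectly written as 4: the term 2*z*exp(-z) was incorrectly written as 4*z*exp(-z)
The later steps are derived from this incorrect expression, so the error originates in Step 2.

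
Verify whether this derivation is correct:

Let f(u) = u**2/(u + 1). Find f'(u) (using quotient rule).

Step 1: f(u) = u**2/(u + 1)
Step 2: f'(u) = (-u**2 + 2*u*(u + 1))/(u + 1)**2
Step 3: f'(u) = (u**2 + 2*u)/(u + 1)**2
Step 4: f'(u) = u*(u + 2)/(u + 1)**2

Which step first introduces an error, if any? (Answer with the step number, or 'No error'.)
No error

All steps in this derivation are correct.
The final answer f'(u) = u*(u + 2)/(u + 1)**2 is valid.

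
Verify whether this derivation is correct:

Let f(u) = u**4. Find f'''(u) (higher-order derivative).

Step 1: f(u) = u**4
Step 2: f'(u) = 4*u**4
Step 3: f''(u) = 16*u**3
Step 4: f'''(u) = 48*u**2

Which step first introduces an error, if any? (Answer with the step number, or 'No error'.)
Step 2

Step 2 is incorrect due to a wrong exponent.
The step shows: 4*u**4
The correct value should be: 4*u**3

Explanation: The exponent 3 on u was incorrectly written as 4: the term 4*u**3 was incorrectly written as 4*u**4
The later steps are derived from this incorrect expression, so the error originates in Step 2.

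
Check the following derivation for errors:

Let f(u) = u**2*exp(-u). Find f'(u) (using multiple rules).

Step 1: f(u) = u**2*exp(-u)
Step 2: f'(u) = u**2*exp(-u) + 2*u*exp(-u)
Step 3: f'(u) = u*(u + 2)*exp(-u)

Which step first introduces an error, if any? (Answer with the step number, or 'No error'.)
Step 2

Step 2 is incorrect due to a sign flip.
The step shows: u**2*exp(-u) + 2*u*exp(-u)
The correct value should be: -u**2*exp(-u) + 2*u*exp(-u)

Explanation: The sign of one term was flipped: the term -u**2*exp(-u) was incorrectly written as u**2*exp(-u)
The later steps are derived from this incorrect expression, so the error originates in Step 2.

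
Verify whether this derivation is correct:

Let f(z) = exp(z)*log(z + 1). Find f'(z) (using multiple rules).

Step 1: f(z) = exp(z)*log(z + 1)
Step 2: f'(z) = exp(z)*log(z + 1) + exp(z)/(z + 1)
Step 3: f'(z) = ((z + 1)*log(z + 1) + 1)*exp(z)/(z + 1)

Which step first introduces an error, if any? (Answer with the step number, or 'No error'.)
No error

All steps in this derivation are correct.
The final answer f'(z) = ((z + 1)*log(z + 1) + 1)*exp(z)/(z + 1) is valid.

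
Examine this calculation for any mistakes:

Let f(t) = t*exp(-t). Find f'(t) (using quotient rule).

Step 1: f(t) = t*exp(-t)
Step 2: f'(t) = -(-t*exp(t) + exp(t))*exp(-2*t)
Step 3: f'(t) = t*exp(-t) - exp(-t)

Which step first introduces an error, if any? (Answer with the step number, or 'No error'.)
Step 2

Step 2 is incorrect due to a sign flip.
The step shows: -(-t*exp(t) + exp(t))*exp(-2*t)
The correct value should be: (-t*exp(t) + exp(t))*exp(-2*t)

Explanation: The sign of the whole expression was flipped: the term (-t*exp(t) + exp(t))*exp(-2*t) was incorrectly written as -(-t*exp(t) + exp(t))*exp(-2*t)
The later steps are derived from this incorrect expression, so the error originates in Step 2.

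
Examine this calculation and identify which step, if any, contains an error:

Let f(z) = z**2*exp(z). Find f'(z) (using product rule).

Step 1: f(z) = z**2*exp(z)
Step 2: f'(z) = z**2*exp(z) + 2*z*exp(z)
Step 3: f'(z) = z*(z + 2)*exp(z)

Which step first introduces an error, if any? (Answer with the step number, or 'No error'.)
No error

All steps in this derivation are correct.
The final answer f'(z) = z*(z + 2)*exp(z) is valid.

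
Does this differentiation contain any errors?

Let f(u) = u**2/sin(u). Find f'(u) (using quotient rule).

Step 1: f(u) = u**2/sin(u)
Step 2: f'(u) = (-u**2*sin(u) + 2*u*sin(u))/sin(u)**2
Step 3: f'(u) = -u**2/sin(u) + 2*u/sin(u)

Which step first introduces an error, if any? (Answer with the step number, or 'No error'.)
Step 2

Step 2 is incorrect due to a wrong trig function.
The step shows: (-u**2*sin(u) + 2*u*sin(u))/sin(u)**2
The correct value should be: (-u**2*cos(u) + 2*u*sin(u))/sin(u)**2

Explanation: cos(u) was incorrectly written as sin(u): the term (-u**2*cos(u) + 2*u*sin(u))/sin(u)**2 was incorrectly written as (-u**2*sin(u) + 2*u*sin(u))/sin(u)**2
The later steps are derived from this incorrect expression, so the error originates in Step 2.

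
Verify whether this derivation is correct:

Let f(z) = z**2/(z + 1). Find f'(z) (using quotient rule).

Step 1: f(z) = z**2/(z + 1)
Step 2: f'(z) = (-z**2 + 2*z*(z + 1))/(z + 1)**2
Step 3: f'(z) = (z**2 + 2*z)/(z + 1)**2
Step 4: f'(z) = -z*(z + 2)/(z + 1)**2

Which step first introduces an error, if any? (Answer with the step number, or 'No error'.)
Step 4

Step 4 is incorrect due to a sign flip.
The step shows: -z*(z + 2)/(z + 1)**2
The correct value should be: z*(z + 2)/(z + 1)**2

Explanation: The sign of the whole expression was flipped: the term z*(z + 2)/(z + 1)**2 was incorrectly written as -z*(z + 2)/(z + 1)**2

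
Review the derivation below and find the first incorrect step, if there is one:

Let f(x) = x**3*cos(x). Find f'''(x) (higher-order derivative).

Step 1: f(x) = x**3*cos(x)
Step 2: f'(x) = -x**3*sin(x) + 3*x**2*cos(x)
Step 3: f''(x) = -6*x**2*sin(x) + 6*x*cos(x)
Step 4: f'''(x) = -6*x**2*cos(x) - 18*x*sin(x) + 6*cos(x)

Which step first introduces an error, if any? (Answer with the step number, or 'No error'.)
Step 3

Step 3 is incorrect due to a dropped term.
The step shows: -6*x**2*sin(x) + 6*x*cos(x)
The correct value should be: -x**3*cos(x) - 6*x**2*sin(x) + 6*x*cos(x)

Explanation: A term was dropped: the term -x**3*cos(x) was incorrectly omitted
The later steps are derived from this incorrect expression, so the error originates in Step 3.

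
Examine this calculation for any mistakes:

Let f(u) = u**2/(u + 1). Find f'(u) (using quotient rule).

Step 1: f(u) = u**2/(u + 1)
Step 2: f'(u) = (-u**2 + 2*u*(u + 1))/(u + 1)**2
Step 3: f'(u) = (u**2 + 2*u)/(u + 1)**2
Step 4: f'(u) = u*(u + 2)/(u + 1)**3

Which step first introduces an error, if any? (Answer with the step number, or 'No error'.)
Step 4

Step 4 is incorrect due to a wrong exponent.
The step shows: u*(u + 2)/(u + 1)**3
The correct value should be: u*(u + 2)/(u + 1)**2

Explanation: The exponent -2 on u + 1 was incorrectly written as -3: the term u*(u + 2)/(u + 1)**2 was incorrectly written as u*(u + 2)/(u + 1)**3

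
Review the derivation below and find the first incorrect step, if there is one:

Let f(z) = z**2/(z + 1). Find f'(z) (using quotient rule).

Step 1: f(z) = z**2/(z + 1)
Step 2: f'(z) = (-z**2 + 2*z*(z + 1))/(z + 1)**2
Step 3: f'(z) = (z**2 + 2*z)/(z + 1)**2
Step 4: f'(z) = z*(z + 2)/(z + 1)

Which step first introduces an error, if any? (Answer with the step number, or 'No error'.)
Step 4

Step 4 is incorrect due to a wrong exponent.
The step shows: z*(z + 2)/(z + 1)
The correct value should be: z*(z + 2)/(z + 1)**2

Explanation: The exponent -2 on z + 1 was incorrectly written as -1: the term z*(z + 2)/(z + 1)**2 was incorrectly written as z*(z + 2)/(z + 1)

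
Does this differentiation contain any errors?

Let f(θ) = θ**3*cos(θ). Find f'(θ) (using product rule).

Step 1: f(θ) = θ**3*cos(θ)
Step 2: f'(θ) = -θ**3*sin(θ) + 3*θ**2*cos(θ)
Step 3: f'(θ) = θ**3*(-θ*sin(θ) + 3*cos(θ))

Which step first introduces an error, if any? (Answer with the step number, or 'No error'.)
Step 3

Step 3 is incorrect due to a wrong exponent.
The step shows: θ**3*(-θ*sin(θ) + 3*cos(θ))
The correct value should be: θ**2*(-θ*sin(θ) + 3*cos(θ))

Explanation: The exponent 2 on θ was incorrectly written as 3: the term θ**2*(-θ*sin(θ) + 3*cos(θ)) was incorrectly written as θ**3*(-θ*sin(θ) + 3*cos(θ))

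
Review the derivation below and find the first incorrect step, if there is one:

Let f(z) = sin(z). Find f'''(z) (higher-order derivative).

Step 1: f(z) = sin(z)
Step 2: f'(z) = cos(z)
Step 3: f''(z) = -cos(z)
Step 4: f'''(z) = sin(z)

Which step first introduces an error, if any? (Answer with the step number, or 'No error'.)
Step 3

Step 3 is incorrect due to a wrong trig function.
The step shows: -cos(z)
The correct value should be: -sin(z)

Explanation: sin(z) was incorrectly written as cos(z): the term -sin(z) was incorrectly written as -cos(z)
The later steps are derived from this incorrect expression, so the error originates in Step 3.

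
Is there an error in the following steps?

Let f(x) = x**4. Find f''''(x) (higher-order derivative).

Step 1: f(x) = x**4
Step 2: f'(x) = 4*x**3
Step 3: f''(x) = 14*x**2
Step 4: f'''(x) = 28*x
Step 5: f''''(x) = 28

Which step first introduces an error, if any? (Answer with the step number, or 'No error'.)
Step 3

Step 3 is incorrect due to a wrong coefficient.
The step shows: 14*x**2
The correct value should be: 12*x**2

Explanation: The coefficient 12 was incorrectly written as 14: the term 12*x**2 was incorrectly written as 14*x**2
The later steps are derived from this incorrect expression, so the error originates in Step 3.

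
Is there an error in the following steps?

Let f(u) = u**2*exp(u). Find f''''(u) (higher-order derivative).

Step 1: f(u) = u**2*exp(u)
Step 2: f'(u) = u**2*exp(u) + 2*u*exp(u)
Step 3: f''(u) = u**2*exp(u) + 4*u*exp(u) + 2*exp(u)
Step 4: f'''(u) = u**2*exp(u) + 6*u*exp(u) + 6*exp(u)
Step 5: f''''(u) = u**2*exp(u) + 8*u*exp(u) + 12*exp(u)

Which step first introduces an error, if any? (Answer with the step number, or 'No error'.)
No error

All steps in this derivation are correct.
The final answer f''''(u) = u**2*exp(u) + 8*u*exp(u) + 12*exp(u) is valid.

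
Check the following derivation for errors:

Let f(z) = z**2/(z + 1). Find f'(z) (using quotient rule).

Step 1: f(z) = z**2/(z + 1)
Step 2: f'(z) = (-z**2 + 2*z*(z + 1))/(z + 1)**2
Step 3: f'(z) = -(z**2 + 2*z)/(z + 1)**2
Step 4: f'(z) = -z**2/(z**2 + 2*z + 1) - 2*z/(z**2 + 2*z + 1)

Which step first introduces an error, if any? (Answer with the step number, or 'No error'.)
Step 3

Step 3 is incorrect due to a sign flip.
The step shows: -(z**2 + 2*z)/(z + 1)**2
The correct value should be: (z**2 + 2*z)/(z + 1)**2

Explanation: The sign of the whole expression was flipped: the term (z**2 + 2*z)/(z + 1)**2 was incorrectly written as -(z**2 + 2*z)/(z + 1)**2
The later steps are derived from this incorrect expression, so the error originates in Step 3.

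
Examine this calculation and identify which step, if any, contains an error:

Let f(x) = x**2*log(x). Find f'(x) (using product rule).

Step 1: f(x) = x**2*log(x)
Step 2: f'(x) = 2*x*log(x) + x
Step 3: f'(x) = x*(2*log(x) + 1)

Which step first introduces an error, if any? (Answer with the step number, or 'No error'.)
No error

All steps in this derivation are correct.
The final answer f'(x) = x*(2*log(x) + 1) is valid.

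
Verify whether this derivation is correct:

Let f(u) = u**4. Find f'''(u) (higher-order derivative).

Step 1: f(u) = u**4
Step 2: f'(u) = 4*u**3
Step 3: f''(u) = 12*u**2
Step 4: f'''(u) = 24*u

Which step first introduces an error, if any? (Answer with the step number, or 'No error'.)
No error

All steps in this derivation are correct.
The final answer f'''(u) = 24*u is valid.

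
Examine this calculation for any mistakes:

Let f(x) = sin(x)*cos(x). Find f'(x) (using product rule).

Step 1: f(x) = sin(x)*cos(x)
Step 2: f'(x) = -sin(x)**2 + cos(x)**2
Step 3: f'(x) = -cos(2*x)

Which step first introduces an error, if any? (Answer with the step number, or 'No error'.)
Step 3

Step 3 is incorrect due to a sign flip.
The step shows: -cos(2*x)
The correct value should be: cos(2*x)

Explanation: The sign of the whole expression was flipped: the term cos(2*x) was incorrectly written as -cos(2*x)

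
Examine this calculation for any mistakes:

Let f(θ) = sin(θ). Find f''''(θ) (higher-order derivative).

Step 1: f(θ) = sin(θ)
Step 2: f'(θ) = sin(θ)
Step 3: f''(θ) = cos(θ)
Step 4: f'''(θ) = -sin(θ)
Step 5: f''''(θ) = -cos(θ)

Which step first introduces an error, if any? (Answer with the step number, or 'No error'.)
Step 2

Step 2 is incorrect due to a wrong trig function.
The step shows: sin(θ)
The correct value should be: cos(θ)

Explanation: cos(θ) was incorrectly written as sin(θ): the term cos(θ) was incorrectly written as sin(θ)
The later steps are derived from this incorrect expression, so the error originates in Step 2.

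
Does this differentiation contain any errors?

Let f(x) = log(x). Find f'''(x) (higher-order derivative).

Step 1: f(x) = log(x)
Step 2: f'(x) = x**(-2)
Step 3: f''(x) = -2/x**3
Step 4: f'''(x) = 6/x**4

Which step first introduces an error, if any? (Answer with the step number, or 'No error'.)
Step 2

Step 2 is incorrect due to a wrong exponent.
The step shows: x**(-2)
The correct value should be: 1/x

Explanation: The exponent -1 on x was incorrectly written as -2: the term 1/x was incorrectly written as x**(-2)
The later steps are derived from this incorrect expression, so the error originates in Step 2.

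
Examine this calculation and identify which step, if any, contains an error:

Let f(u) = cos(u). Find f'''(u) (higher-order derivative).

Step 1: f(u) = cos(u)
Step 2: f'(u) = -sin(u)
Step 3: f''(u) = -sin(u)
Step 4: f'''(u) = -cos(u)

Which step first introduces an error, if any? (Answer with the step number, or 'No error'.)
Step 3

Step 3 is incorrect due to a wrong trig function.
The step shows: -sin(u)
The correct value should be: -cos(u)

Explanation: cos(u) was incorrectly written as sin(u): the term -cos(u) was incorrectly written as -sin(u)
The later steps are derived from this incorrect expression, so the error originates in Step 3.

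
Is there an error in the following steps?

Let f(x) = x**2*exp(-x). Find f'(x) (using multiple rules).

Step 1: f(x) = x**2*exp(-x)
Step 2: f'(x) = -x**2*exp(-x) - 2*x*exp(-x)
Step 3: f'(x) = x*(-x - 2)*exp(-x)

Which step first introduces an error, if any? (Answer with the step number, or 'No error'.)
Step 2

Step 2 is incorrect due to a sign flip.
The step shows: -x**2*exp(-x) - 2*x*exp(-x)
The correct value should be: -x**2*exp(-x) + 2*x*exp(-x)

Explanation: The sign of one term was flipped: the term 2*x*exp(-x) was incorrectly written as -2*x*exp(-x)
The later steps are derived from this incorrect expression, so the error originates in Step 2.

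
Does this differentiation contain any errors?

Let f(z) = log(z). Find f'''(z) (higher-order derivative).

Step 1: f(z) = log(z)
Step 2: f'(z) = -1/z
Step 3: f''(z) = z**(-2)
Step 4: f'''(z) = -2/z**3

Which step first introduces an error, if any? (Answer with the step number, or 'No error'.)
Step 2

Step 2 is incorrect due to a sign flip.
The step shows: -1/z
The correct value should be: 1/z

Explanation: The sign of the whole expression was flipped: the term 1/z was incorrectly written as -1/z
The later steps are derived from this incorrect expression, so the error originates in Step 2.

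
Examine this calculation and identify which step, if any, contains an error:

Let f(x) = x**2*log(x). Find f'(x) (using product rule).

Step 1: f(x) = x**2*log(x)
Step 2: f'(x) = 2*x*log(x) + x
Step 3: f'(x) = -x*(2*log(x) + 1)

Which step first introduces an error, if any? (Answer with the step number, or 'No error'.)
Step 3

Step 3 is incorrect due to a sign flip.
The step shows: -x*(2*log(x) + 1)
The correct value should be: x*(2*log(x) + 1)

Explanation: The sign of the whole expression was flipped: the term x*(2*log(x) + 1) was incorrectly written as -x*(2*log(x) + 1)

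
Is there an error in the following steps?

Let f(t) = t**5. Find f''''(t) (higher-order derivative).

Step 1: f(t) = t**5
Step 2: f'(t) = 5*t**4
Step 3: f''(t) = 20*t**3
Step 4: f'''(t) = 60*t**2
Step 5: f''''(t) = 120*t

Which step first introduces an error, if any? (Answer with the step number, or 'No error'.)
No error

All steps in this derivation are correct.
The final answer f''''(t) = 120*t is valid.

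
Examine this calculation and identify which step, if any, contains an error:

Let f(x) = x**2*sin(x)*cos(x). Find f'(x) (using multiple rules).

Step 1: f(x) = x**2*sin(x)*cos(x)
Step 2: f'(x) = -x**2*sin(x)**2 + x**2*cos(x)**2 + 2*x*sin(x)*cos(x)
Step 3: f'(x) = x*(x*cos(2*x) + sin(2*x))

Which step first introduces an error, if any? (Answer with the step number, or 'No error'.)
No error

All steps in this derivation are correct.
The final answer f'(x) = x*(x*cos(2*x) + sin(2*x)) is valid.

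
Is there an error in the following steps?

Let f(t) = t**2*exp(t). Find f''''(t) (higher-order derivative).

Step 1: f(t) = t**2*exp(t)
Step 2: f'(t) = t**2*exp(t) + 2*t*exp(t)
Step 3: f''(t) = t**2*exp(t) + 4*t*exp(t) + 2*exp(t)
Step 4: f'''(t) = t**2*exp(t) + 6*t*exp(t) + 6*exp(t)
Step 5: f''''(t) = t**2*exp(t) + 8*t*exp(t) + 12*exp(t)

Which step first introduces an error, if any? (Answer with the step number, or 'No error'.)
No error

All steps in this derivation are correct.
The final answer f''''(t) = t**2*exp(t) + 8*t*exp(t) + 12*exp(t) is valid.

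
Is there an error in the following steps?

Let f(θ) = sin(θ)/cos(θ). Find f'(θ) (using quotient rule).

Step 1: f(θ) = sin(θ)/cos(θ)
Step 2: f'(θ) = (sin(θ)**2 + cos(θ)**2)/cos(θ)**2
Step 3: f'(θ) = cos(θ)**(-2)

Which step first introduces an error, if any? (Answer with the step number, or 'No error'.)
No error

All steps in this derivation are correct.
The final answer f'(θ) = cos(θ)**(-2) is valid.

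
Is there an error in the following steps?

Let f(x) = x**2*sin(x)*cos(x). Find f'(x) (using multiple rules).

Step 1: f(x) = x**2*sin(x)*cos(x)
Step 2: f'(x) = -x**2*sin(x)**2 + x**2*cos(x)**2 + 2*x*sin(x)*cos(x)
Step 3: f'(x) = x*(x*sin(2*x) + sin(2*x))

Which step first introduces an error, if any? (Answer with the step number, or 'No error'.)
Step 3

Step 3 is incorrect due to a wrong trig function.
The step shows: x*(x*sin(2*x) + sin(2*x))
The correct value should be: x*(x*cos(2*x) + sin(2*x))

Explanation: cos(2*x) was incorrectly written as sin(2*x): the term x*(x*cos(2*x) + sin(2*x)) was incorrectly written as x*(x*sin(2*x) + sin(2*x))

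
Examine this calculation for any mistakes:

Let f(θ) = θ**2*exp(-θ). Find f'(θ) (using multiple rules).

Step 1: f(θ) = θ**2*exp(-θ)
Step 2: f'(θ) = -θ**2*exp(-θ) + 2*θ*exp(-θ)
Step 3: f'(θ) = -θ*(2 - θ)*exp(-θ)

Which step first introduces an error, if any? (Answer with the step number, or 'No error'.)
Step 3

Step 3 is incorrect due to a sign flip.
The step shows: -θ*(2 - θ)*exp(-θ)
The correct value should be: θ*(2 - θ)*exp(-θ)

Explanation: The sign of the whole expression was flipped: the term θ*(2 - θ)*exp(-θ) was incorrectly written as -θ*(2 - θ)*exp(-θ)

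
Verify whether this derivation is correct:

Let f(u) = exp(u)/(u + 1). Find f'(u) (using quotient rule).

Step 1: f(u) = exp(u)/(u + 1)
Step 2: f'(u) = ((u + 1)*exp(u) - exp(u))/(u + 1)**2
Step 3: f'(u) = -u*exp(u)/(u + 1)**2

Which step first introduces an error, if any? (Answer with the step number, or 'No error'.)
Step 3

Step 3 is incorrect due to a sign flip.
The step shows: -u*exp(u)/(u + 1)**2
The correct value should be: u*exp(u)/(u + 1)**2

Explanation: The sign of the whole expression was flipped: the term u*exp(u)/(u + 1)**2 was incorrectly written as -u*exp(u)/(u + 1)**2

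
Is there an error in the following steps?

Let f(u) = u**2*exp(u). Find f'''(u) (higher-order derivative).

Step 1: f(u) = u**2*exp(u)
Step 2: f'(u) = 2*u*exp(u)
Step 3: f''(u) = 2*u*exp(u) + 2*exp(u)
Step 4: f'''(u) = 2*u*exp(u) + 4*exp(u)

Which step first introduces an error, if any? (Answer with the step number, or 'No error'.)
Step 2

Step 2 is incorrect due to a dropped term.
The step shows: 2*u*exp(u)
The correct value should be: u**2*exp(u) + 2*u*exp(u)

Explanation: A term was dropped: the term u**2*exp(u) was incorrectly omitted
The later steps are derived from this incorrect expression, so the error originates in Step 2.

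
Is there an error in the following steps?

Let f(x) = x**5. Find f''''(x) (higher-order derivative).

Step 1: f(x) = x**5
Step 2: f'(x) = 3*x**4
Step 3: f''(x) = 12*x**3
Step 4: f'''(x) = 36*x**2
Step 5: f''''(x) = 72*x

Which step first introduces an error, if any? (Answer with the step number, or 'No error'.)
Step 2

Step 2 is incorrect due to a wrong coefficient.
The step shows: 3*x**4
The correct value should be: 5*x**4

Explanation: The coefficient 5 was incorrectly written as 3: the term 5*x**4 was incorrectly written as 3*x**4
The later steps are derived from this incorrect expression, so the error originates in Step 2.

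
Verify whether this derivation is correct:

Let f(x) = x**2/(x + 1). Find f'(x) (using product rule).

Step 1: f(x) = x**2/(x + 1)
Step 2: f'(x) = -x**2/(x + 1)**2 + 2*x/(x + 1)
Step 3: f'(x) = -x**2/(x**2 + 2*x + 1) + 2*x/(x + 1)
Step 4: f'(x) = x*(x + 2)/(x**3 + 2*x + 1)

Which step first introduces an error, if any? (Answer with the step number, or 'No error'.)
Step 4

Step 4 is incorrect due to a wrong exponent.
The step shows: x*(x + 2)/(x**3 + 2*x + 1)
The correct value should be: x*(x + 2)/(x**2 + 2*x + 1)

Explanation: The exponent 2 on x was incorrectly written as 3: the term x*(x + 2)/(x**2 + 2*x + 1) was incorrectly written as x*(x + 2)/(x**3 + 2*x + 1)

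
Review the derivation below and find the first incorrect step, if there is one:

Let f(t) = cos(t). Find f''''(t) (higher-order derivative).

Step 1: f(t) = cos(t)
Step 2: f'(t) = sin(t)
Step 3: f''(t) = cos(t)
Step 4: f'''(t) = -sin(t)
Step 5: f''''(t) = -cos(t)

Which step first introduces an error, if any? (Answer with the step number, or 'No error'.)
Step 2

Step 2 is incorrect due to a sign flip.
The step shows: sin(t)
The correct value should be: -sin(t)

Explanation: The sign of the whole expression was flipped: the term -sin(t) was incorrectly written as sin(t)
The later steps are derived from this incorrect expression, so the error originates in Step 2.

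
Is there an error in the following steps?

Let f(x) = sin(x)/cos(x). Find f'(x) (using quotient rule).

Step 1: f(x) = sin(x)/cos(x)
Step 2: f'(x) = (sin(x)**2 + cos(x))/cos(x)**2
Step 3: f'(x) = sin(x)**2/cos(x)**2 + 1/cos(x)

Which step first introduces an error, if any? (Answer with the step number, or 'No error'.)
Step 2

Step 2 is incorrect due to a wrong exponent.
The step shows: (sin(x)**2 + cos(x))/cos(x)**2
The correct value should be: (sin(x)**2 + cos(x)**2)/cos(x)**2

Explanation: The exponent 2 on cos(x) was incorrectly written as 1: the term (sin(x)**2 + cos(x)**2)/cos(x)**2 was incorrectly written as (sin(x)**2 + cos(x))/cos(x)**2
The later steps are derived from this incorrect expression, so the error originates in Step 2.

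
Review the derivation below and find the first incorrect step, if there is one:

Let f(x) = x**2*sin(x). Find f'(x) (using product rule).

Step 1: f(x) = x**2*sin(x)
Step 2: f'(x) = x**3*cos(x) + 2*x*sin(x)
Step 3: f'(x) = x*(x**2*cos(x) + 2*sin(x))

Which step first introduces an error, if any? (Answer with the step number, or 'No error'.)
Step 2

Step 2 is incorrect due to a wrong exponent.
The step shows: x**3*cos(x) + 2*x*sin(x)
The correct value should be: x**2*cos(x) + 2*x*sin(x)

Explanation: The exponent 2 on x was incorrectly written as 3: the term x**2*cos(x) was incorrectly written as x**3*cos(x)
The later steps are derived from this incorrect expression, so the error originates in Step 2.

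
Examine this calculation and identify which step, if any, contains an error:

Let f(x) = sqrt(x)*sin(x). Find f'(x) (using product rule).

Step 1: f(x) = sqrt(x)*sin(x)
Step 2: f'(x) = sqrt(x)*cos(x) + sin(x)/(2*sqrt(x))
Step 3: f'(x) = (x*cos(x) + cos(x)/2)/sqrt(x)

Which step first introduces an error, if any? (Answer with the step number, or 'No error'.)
Step 3

Step 3 is incorrect due to a wrong trig function.
The step shows: (x*cos(x) + cos(x)/2)/sqrt(x)
The correct value should be: (x*cos(x) + sin(x)/2)/sqrt(x)

Explanation: sin(x) was incorrectly written as cos(x): the term (x*cos(x) + sin(x)/2)/sqrt(x) was incorrectly written as (x*cos(x) + cos(x)/2)/sqrt(x)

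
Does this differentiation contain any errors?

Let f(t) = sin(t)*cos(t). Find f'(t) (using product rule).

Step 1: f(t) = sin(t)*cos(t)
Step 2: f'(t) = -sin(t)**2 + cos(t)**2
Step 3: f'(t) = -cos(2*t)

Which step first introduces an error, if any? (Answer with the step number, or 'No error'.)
Step 3

Step 3 is incorrect due to a sign flip.
The step shows: -cos(2*t)
The correct value should be: cos(2*t)

Explanation: The sign of the whole expression was flipped: the term cos(2*t) was incorrectly written as -cos(2*t)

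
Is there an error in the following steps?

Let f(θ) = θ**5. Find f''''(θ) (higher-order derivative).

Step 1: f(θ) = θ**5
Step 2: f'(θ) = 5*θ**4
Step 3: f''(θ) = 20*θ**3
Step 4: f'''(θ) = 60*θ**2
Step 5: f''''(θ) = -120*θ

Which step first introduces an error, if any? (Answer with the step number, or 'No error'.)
Step 5

Step 5 is incorrect due to a sign flip.
The step shows: -120*θ
The correct value should be: 120*θ

Explanation: The sign of the whole expression was flipped: the term 120*θ was incorrectly written as -120*θ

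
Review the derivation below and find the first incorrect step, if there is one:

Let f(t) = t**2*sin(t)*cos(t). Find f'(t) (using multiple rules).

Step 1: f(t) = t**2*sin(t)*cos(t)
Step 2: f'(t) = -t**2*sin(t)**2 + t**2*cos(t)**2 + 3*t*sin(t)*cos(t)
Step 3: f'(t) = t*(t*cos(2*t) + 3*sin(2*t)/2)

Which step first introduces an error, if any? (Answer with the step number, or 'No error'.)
Step 2

Step 2 is incorrect due to a wrong coefficient.
The step shows: -t**2*sin(t)**2 + t**2*cos(t)**2 + 3*t*sin(t)*cos(t)
The correct value should be: -t**2*sin(t)**2 + t**2*cos(t)**2 + 2*t*sin(t)*cos(t)

Explanation: The coefficient 2 was incorrectly written as 3: the term 2*t*sin(t)*cos(t) was incorrectly written as 3*t*sin(t)*cos(t)
The later steps are derived from this incorrect expression, so the error originates in Step 2.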